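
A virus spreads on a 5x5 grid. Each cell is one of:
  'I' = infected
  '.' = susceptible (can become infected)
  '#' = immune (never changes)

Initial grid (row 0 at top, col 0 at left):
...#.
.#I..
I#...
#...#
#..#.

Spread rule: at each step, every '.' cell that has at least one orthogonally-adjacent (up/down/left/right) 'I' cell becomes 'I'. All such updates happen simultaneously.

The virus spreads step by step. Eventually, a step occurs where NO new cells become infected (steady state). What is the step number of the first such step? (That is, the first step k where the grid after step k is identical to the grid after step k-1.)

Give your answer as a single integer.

Step 0 (initial): 2 infected
Step 1: +4 new -> 6 infected
Step 2: +5 new -> 11 infected
Step 3: +5 new -> 16 infected
Step 4: +1 new -> 17 infected
Step 5: +0 new -> 17 infected

Answer: 5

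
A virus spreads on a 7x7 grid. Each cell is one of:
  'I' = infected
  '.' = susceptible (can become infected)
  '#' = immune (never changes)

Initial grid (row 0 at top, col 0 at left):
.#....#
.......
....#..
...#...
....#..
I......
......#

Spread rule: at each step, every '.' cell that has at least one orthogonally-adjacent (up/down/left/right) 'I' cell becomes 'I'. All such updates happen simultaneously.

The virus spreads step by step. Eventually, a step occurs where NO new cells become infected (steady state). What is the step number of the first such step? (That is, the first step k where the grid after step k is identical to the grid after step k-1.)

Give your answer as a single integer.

Step 0 (initial): 1 infected
Step 1: +3 new -> 4 infected
Step 2: +4 new -> 8 infected
Step 3: +5 new -> 13 infected
Step 4: +6 new -> 19 infected
Step 5: +5 new -> 24 infected
Step 6: +5 new -> 29 infected
Step 7: +4 new -> 33 infected
Step 8: +5 new -> 38 infected
Step 9: +3 new -> 41 infected
Step 10: +2 new -> 43 infected
Step 11: +0 new -> 43 infected

Answer: 11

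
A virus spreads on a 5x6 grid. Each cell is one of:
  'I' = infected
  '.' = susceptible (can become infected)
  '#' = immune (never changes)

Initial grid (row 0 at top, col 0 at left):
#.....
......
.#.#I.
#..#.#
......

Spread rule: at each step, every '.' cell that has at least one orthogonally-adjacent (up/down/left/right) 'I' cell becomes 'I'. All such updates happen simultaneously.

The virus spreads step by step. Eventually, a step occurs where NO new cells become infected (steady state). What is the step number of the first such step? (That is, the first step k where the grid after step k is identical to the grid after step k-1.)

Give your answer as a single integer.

Step 0 (initial): 1 infected
Step 1: +3 new -> 4 infected
Step 2: +4 new -> 8 infected
Step 3: +5 new -> 13 infected
Step 4: +4 new -> 17 infected
Step 5: +4 new -> 21 infected
Step 6: +3 new -> 24 infected
Step 7: +0 new -> 24 infected

Answer: 7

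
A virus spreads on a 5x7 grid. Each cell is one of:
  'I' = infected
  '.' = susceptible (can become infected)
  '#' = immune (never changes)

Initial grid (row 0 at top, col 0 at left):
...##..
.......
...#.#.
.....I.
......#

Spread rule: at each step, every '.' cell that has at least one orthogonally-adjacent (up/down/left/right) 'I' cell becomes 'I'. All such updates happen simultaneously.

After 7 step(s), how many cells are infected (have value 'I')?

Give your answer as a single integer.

Step 0 (initial): 1 infected
Step 1: +3 new -> 4 infected
Step 2: +4 new -> 8 infected
Step 3: +4 new -> 12 infected
Step 4: +6 new -> 18 infected
Step 5: +5 new -> 23 infected
Step 6: +4 new -> 27 infected
Step 7: +2 new -> 29 infected

Answer: 29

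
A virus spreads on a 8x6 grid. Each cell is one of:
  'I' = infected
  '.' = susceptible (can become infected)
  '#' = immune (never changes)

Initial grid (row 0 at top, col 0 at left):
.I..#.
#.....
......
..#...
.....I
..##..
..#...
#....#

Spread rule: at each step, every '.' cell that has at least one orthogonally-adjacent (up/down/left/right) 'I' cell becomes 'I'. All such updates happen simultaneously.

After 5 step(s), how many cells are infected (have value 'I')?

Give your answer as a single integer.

Step 0 (initial): 2 infected
Step 1: +6 new -> 8 infected
Step 2: +8 new -> 16 infected
Step 3: +9 new -> 25 infected
Step 4: +7 new -> 32 infected
Step 5: +3 new -> 35 infected

Answer: 35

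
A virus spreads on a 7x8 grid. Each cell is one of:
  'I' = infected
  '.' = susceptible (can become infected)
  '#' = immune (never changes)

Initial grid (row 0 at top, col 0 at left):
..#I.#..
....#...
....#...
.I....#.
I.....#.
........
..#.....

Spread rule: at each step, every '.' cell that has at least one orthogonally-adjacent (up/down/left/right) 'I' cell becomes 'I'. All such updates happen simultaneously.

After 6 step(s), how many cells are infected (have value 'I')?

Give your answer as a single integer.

Step 0 (initial): 3 infected
Step 1: +7 new -> 10 infected
Step 2: +9 new -> 19 infected
Step 3: +6 new -> 25 infected
Step 4: +4 new -> 29 infected
Step 5: +4 new -> 33 infected
Step 6: +4 new -> 37 infected

Answer: 37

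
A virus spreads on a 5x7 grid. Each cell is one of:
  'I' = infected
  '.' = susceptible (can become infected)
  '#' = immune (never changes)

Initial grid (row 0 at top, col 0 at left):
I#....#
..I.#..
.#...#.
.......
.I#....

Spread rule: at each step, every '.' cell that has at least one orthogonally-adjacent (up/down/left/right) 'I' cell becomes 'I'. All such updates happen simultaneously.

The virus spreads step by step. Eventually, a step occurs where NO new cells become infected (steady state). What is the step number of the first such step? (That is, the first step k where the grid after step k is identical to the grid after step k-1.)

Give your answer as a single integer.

Answer: 8

Derivation:
Step 0 (initial): 3 infected
Step 1: +7 new -> 10 infected
Step 2: +5 new -> 15 infected
Step 3: +3 new -> 18 infected
Step 4: +3 new -> 21 infected
Step 5: +3 new -> 24 infected
Step 6: +3 new -> 27 infected
Step 7: +2 new -> 29 infected
Step 8: +0 new -> 29 infected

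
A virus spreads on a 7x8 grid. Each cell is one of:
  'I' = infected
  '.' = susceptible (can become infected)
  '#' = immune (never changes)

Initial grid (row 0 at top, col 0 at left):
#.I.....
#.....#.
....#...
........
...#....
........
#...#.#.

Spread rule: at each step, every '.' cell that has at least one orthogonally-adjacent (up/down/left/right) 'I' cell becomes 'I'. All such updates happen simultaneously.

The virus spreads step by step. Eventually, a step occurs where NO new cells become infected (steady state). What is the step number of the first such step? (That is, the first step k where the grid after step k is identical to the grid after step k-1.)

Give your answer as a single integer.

Answer: 12

Derivation:
Step 0 (initial): 1 infected
Step 1: +3 new -> 4 infected
Step 2: +4 new -> 8 infected
Step 3: +5 new -> 13 infected
Step 4: +6 new -> 19 infected
Step 5: +6 new -> 25 infected
Step 6: +8 new -> 33 infected
Step 7: +7 new -> 40 infected
Step 8: +3 new -> 43 infected
Step 9: +3 new -> 46 infected
Step 10: +1 new -> 47 infected
Step 11: +1 new -> 48 infected
Step 12: +0 new -> 48 infected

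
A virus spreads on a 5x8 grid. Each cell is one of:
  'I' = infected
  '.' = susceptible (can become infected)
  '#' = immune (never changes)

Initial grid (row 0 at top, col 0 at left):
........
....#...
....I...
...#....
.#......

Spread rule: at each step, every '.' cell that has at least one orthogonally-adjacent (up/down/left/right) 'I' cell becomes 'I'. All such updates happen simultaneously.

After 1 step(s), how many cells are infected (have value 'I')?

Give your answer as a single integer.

Answer: 4

Derivation:
Step 0 (initial): 1 infected
Step 1: +3 new -> 4 infected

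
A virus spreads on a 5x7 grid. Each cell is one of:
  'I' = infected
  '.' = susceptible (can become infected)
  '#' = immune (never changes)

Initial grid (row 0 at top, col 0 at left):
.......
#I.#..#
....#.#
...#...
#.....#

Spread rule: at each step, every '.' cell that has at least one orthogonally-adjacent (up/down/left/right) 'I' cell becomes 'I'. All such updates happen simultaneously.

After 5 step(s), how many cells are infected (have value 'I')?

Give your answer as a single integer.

Step 0 (initial): 1 infected
Step 1: +3 new -> 4 infected
Step 2: +5 new -> 9 infected
Step 3: +5 new -> 14 infected
Step 4: +2 new -> 16 infected
Step 5: +3 new -> 19 infected

Answer: 19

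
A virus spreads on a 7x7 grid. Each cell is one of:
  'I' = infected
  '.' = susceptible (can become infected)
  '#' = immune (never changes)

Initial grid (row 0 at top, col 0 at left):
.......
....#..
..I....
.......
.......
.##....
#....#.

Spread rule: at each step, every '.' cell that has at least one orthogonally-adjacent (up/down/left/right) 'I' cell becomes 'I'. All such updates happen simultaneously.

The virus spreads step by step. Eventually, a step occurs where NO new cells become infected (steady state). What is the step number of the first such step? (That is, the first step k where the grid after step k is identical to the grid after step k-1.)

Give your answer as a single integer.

Step 0 (initial): 1 infected
Step 1: +4 new -> 5 infected
Step 2: +8 new -> 13 infected
Step 3: +8 new -> 21 infected
Step 4: +8 new -> 29 infected
Step 5: +7 new -> 36 infected
Step 6: +5 new -> 41 infected
Step 7: +2 new -> 43 infected
Step 8: +1 new -> 44 infected
Step 9: +0 new -> 44 infected

Answer: 9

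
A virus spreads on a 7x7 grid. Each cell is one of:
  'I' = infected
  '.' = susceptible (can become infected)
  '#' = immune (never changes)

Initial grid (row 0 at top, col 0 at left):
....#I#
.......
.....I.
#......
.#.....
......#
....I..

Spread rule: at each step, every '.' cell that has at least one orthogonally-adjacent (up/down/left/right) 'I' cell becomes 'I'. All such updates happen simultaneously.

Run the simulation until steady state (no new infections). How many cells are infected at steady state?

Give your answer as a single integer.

Answer: 44

Derivation:
Step 0 (initial): 3 infected
Step 1: +7 new -> 10 infected
Step 2: +11 new -> 21 infected
Step 3: +7 new -> 28 infected
Step 4: +7 new -> 35 infected
Step 5: +5 new -> 40 infected
Step 6: +3 new -> 43 infected
Step 7: +1 new -> 44 infected
Step 8: +0 new -> 44 infected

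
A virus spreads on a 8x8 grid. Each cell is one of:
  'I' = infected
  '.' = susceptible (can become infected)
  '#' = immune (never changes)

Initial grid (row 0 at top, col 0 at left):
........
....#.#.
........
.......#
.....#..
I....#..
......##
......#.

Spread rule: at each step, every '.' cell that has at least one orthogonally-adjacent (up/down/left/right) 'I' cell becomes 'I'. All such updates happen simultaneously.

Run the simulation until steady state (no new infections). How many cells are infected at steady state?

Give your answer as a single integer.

Answer: 55

Derivation:
Step 0 (initial): 1 infected
Step 1: +3 new -> 4 infected
Step 2: +5 new -> 9 infected
Step 3: +6 new -> 15 infected
Step 4: +7 new -> 22 infected
Step 5: +7 new -> 29 infected
Step 6: +6 new -> 35 infected
Step 7: +5 new -> 40 infected
Step 8: +3 new -> 43 infected
Step 9: +4 new -> 47 infected
Step 10: +4 new -> 51 infected
Step 11: +3 new -> 54 infected
Step 12: +1 new -> 55 infected
Step 13: +0 new -> 55 infected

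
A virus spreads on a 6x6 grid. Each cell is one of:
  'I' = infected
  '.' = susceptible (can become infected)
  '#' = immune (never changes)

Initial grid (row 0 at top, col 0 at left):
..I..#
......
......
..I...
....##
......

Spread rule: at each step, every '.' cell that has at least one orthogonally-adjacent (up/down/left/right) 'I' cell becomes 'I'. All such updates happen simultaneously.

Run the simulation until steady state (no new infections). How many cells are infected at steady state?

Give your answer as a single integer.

Step 0 (initial): 2 infected
Step 1: +7 new -> 9 infected
Step 2: +11 new -> 20 infected
Step 3: +8 new -> 28 infected
Step 4: +4 new -> 32 infected
Step 5: +1 new -> 33 infected
Step 6: +0 new -> 33 infected

Answer: 33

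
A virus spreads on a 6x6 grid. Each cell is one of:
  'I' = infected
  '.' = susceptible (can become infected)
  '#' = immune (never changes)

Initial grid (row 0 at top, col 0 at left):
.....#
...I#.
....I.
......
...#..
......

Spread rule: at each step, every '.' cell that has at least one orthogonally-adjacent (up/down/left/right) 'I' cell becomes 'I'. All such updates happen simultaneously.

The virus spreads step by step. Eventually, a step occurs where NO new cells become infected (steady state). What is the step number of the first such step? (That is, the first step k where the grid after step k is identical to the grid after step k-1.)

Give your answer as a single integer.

Answer: 8

Derivation:
Step 0 (initial): 2 infected
Step 1: +5 new -> 7 infected
Step 2: +8 new -> 15 infected
Step 3: +6 new -> 21 infected
Step 4: +6 new -> 27 infected
Step 5: +3 new -> 30 infected
Step 6: +2 new -> 32 infected
Step 7: +1 new -> 33 infected
Step 8: +0 new -> 33 infected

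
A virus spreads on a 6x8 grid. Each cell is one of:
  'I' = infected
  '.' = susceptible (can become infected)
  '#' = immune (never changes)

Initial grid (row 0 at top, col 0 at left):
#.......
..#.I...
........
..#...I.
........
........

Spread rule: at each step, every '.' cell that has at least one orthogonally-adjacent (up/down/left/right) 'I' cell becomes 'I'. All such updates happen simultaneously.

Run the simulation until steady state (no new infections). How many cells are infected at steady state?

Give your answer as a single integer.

Step 0 (initial): 2 infected
Step 1: +8 new -> 10 infected
Step 2: +10 new -> 20 infected
Step 3: +8 new -> 28 infected
Step 4: +5 new -> 33 infected
Step 5: +5 new -> 38 infected
Step 6: +4 new -> 42 infected
Step 7: +2 new -> 44 infected
Step 8: +1 new -> 45 infected
Step 9: +0 new -> 45 infected

Answer: 45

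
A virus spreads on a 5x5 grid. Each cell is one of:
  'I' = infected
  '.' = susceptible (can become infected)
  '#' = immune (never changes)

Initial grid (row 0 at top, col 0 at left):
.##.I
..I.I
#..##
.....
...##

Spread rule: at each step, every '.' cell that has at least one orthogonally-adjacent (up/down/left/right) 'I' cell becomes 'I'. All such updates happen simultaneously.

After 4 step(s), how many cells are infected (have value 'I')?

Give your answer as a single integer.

Answer: 17

Derivation:
Step 0 (initial): 3 infected
Step 1: +4 new -> 7 infected
Step 2: +3 new -> 10 infected
Step 3: +4 new -> 14 infected
Step 4: +3 new -> 17 infected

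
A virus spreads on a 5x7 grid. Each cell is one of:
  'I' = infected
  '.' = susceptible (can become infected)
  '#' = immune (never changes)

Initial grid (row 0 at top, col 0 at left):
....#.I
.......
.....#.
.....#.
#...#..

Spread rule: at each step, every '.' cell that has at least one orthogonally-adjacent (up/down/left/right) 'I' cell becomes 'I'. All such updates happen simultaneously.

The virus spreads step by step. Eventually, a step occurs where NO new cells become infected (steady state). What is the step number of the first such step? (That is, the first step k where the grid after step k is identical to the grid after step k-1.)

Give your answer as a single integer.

Step 0 (initial): 1 infected
Step 1: +2 new -> 3 infected
Step 2: +2 new -> 5 infected
Step 3: +2 new -> 7 infected
Step 4: +3 new -> 10 infected
Step 5: +5 new -> 15 infected
Step 6: +4 new -> 19 infected
Step 7: +5 new -> 24 infected
Step 8: +4 new -> 28 infected
Step 9: +2 new -> 30 infected
Step 10: +0 new -> 30 infected

Answer: 10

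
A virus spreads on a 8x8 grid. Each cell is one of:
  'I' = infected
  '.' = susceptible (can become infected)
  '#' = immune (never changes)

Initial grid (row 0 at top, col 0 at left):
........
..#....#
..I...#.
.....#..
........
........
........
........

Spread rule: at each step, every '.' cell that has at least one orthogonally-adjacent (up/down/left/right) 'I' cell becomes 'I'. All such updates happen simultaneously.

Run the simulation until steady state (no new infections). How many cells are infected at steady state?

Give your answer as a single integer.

Answer: 60

Derivation:
Step 0 (initial): 1 infected
Step 1: +3 new -> 4 infected
Step 2: +7 new -> 11 infected
Step 3: +10 new -> 21 infected
Step 4: +9 new -> 30 infected
Step 5: +8 new -> 38 infected
Step 6: +7 new -> 45 infected
Step 7: +7 new -> 52 infected
Step 8: +4 new -> 56 infected
Step 9: +3 new -> 59 infected
Step 10: +1 new -> 60 infected
Step 11: +0 new -> 60 infected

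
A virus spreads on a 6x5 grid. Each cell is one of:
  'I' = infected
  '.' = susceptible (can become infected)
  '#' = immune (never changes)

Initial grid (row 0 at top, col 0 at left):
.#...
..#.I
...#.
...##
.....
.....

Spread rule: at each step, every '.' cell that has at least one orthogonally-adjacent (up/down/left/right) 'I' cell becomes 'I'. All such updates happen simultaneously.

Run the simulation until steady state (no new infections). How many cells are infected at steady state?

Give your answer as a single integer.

Answer: 6

Derivation:
Step 0 (initial): 1 infected
Step 1: +3 new -> 4 infected
Step 2: +1 new -> 5 infected
Step 3: +1 new -> 6 infected
Step 4: +0 new -> 6 infected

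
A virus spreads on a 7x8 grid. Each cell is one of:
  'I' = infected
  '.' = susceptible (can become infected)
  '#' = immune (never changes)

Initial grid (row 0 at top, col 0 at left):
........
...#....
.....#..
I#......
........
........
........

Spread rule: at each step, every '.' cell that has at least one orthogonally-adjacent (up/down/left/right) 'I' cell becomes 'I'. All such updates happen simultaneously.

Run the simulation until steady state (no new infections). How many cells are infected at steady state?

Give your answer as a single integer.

Answer: 53

Derivation:
Step 0 (initial): 1 infected
Step 1: +2 new -> 3 infected
Step 2: +4 new -> 7 infected
Step 3: +6 new -> 13 infected
Step 4: +7 new -> 20 infected
Step 5: +6 new -> 26 infected
Step 6: +6 new -> 32 infected
Step 7: +6 new -> 38 infected
Step 8: +6 new -> 44 infected
Step 9: +6 new -> 50 infected
Step 10: +3 new -> 53 infected
Step 11: +0 new -> 53 infected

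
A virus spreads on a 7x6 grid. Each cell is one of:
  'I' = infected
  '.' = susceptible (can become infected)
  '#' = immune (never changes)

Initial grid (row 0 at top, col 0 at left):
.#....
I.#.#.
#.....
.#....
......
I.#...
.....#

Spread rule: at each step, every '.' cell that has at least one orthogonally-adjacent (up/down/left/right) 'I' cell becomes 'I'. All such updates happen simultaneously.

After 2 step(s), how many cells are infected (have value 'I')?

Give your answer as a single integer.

Answer: 11

Derivation:
Step 0 (initial): 2 infected
Step 1: +5 new -> 7 infected
Step 2: +4 new -> 11 infected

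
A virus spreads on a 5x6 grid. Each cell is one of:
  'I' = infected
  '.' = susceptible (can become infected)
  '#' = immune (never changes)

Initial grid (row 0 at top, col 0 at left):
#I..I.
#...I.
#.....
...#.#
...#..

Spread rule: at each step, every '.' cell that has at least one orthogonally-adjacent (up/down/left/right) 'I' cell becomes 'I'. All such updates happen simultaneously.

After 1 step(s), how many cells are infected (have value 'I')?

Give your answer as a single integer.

Step 0 (initial): 3 infected
Step 1: +7 new -> 10 infected

Answer: 10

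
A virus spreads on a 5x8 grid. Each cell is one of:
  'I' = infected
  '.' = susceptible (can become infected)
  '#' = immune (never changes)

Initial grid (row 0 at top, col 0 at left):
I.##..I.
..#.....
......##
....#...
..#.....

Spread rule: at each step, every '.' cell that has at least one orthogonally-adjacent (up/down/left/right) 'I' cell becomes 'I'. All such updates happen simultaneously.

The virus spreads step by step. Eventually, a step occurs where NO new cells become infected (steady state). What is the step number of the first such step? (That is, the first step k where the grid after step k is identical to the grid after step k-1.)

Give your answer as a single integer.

Answer: 8

Derivation:
Step 0 (initial): 2 infected
Step 1: +5 new -> 7 infected
Step 2: +5 new -> 12 infected
Step 3: +4 new -> 16 infected
Step 4: +6 new -> 22 infected
Step 5: +5 new -> 27 infected
Step 6: +4 new -> 31 infected
Step 7: +2 new -> 33 infected
Step 8: +0 new -> 33 infected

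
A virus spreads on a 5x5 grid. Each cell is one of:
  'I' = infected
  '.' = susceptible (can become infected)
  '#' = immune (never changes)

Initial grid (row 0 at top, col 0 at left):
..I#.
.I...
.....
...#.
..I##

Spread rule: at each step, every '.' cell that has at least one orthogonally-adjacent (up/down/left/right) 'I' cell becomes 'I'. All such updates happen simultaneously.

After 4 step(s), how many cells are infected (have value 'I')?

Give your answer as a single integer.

Step 0 (initial): 3 infected
Step 1: +6 new -> 9 infected
Step 2: +6 new -> 15 infected
Step 3: +3 new -> 18 infected
Step 4: +2 new -> 20 infected

Answer: 20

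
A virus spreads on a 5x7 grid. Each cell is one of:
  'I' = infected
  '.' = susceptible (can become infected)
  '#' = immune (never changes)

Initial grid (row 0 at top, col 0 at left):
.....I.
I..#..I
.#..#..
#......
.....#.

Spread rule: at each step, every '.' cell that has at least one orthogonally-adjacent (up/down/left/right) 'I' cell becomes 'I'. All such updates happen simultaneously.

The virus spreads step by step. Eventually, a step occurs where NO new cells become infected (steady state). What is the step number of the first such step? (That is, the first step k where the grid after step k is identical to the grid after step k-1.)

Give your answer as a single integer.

Answer: 8

Derivation:
Step 0 (initial): 3 infected
Step 1: +7 new -> 10 infected
Step 2: +6 new -> 16 infected
Step 3: +4 new -> 20 infected
Step 4: +3 new -> 23 infected
Step 5: +4 new -> 27 infected
Step 6: +2 new -> 29 infected
Step 7: +1 new -> 30 infected
Step 8: +0 new -> 30 infected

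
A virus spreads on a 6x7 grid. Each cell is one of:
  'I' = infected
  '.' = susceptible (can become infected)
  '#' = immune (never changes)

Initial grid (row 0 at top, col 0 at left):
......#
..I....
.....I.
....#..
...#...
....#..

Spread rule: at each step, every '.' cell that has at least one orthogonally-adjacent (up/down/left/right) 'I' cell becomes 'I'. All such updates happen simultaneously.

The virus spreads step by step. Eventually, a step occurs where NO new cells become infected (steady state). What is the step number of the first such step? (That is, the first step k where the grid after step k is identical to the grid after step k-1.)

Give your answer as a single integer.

Answer: 7

Derivation:
Step 0 (initial): 2 infected
Step 1: +8 new -> 10 infected
Step 2: +11 new -> 21 infected
Step 3: +9 new -> 30 infected
Step 4: +4 new -> 34 infected
Step 5: +3 new -> 37 infected
Step 6: +1 new -> 38 infected
Step 7: +0 new -> 38 infected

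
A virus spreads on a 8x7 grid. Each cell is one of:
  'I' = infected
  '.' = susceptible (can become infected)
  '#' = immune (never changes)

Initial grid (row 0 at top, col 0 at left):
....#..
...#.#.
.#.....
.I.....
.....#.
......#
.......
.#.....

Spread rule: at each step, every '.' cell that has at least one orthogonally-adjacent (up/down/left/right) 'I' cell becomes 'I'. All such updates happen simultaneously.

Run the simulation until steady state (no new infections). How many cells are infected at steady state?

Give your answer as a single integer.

Step 0 (initial): 1 infected
Step 1: +3 new -> 4 infected
Step 2: +6 new -> 10 infected
Step 3: +8 new -> 18 infected
Step 4: +9 new -> 27 infected
Step 5: +9 new -> 36 infected
Step 6: +5 new -> 41 infected
Step 7: +3 new -> 44 infected
Step 8: +3 new -> 47 infected
Step 9: +2 new -> 49 infected
Step 10: +0 new -> 49 infected

Answer: 49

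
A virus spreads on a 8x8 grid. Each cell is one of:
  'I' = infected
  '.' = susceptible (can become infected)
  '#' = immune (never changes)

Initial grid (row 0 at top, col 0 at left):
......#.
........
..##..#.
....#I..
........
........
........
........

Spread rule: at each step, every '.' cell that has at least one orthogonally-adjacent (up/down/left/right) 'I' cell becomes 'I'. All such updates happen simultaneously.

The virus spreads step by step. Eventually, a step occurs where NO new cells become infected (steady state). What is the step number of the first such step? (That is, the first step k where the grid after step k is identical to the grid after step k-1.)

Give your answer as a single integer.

Answer: 10

Derivation:
Step 0 (initial): 1 infected
Step 1: +3 new -> 4 infected
Step 2: +6 new -> 10 infected
Step 3: +9 new -> 19 infected
Step 4: +10 new -> 29 infected
Step 5: +10 new -> 39 infected
Step 6: +8 new -> 47 infected
Step 7: +7 new -> 54 infected
Step 8: +4 new -> 58 infected
Step 9: +1 new -> 59 infected
Step 10: +0 new -> 59 infected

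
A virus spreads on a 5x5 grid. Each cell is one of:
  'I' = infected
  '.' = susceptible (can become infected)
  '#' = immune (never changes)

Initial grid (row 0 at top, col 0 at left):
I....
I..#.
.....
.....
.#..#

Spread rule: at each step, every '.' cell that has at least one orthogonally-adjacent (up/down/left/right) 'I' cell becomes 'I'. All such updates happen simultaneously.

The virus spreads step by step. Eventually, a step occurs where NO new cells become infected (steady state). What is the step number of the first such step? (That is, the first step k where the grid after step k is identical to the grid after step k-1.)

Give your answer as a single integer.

Step 0 (initial): 2 infected
Step 1: +3 new -> 5 infected
Step 2: +4 new -> 9 infected
Step 3: +4 new -> 13 infected
Step 4: +3 new -> 16 infected
Step 5: +4 new -> 20 infected
Step 6: +2 new -> 22 infected
Step 7: +0 new -> 22 infected

Answer: 7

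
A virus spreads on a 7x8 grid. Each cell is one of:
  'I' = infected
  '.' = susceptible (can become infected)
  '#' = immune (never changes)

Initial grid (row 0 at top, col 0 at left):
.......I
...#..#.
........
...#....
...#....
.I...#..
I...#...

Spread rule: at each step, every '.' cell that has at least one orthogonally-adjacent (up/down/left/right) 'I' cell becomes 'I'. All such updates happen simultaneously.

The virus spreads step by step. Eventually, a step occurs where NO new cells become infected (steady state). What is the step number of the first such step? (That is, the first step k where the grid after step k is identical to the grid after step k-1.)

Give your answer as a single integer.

Step 0 (initial): 3 infected
Step 1: +6 new -> 9 infected
Step 2: +7 new -> 16 infected
Step 3: +9 new -> 25 infected
Step 4: +9 new -> 34 infected
Step 5: +11 new -> 45 infected
Step 6: +3 new -> 48 infected
Step 7: +1 new -> 49 infected
Step 8: +1 new -> 50 infected
Step 9: +0 new -> 50 infected

Answer: 9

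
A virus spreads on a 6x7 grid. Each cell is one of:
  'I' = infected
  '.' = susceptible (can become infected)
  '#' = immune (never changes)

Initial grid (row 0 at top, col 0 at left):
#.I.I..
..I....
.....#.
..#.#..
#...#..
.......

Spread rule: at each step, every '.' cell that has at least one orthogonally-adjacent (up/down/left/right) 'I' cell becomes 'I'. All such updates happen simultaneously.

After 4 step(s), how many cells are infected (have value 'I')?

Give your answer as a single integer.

Answer: 24

Derivation:
Step 0 (initial): 3 infected
Step 1: +7 new -> 10 infected
Step 2: +6 new -> 16 infected
Step 3: +4 new -> 20 infected
Step 4: +4 new -> 24 infected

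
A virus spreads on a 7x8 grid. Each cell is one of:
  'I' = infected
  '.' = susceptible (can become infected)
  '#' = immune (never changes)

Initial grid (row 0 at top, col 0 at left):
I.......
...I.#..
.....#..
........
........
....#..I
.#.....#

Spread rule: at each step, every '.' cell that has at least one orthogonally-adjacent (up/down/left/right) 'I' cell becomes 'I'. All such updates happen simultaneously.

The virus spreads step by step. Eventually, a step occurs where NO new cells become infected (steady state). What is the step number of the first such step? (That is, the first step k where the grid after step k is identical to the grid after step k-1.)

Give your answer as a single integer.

Step 0 (initial): 3 infected
Step 1: +8 new -> 11 infected
Step 2: +11 new -> 22 infected
Step 3: +10 new -> 32 infected
Step 4: +10 new -> 42 infected
Step 5: +6 new -> 48 infected
Step 6: +3 new -> 51 infected
Step 7: +0 new -> 51 infected

Answer: 7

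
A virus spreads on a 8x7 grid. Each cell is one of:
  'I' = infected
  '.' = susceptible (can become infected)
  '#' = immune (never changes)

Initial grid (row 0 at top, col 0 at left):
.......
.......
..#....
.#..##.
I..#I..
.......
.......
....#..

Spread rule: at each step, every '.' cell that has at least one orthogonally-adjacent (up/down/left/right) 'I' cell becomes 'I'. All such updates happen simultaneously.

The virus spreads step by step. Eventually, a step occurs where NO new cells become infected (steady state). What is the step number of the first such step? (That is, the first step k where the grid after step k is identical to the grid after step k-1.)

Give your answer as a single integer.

Step 0 (initial): 2 infected
Step 1: +5 new -> 7 infected
Step 2: +8 new -> 15 infected
Step 3: +10 new -> 25 infected
Step 4: +9 new -> 34 infected
Step 5: +7 new -> 41 infected
Step 6: +5 new -> 46 infected
Step 7: +3 new -> 49 infected
Step 8: +1 new -> 50 infected
Step 9: +0 new -> 50 infected

Answer: 9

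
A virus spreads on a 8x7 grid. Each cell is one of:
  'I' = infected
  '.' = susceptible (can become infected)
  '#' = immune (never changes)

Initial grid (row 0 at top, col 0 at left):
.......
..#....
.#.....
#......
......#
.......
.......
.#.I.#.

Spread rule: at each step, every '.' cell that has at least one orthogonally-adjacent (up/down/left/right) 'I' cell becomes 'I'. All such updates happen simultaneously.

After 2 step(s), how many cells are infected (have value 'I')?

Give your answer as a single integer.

Step 0 (initial): 1 infected
Step 1: +3 new -> 4 infected
Step 2: +3 new -> 7 infected

Answer: 7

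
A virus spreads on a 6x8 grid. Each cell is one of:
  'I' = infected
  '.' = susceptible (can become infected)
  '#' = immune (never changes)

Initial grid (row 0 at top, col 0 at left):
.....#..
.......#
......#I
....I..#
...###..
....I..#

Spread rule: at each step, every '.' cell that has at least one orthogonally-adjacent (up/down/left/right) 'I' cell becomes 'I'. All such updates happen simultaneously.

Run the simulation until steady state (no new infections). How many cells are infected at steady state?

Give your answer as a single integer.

Answer: 40

Derivation:
Step 0 (initial): 3 infected
Step 1: +5 new -> 8 infected
Step 2: +7 new -> 15 infected
Step 3: +8 new -> 23 infected
Step 4: +8 new -> 31 infected
Step 5: +5 new -> 36 infected
Step 6: +3 new -> 39 infected
Step 7: +1 new -> 40 infected
Step 8: +0 new -> 40 infected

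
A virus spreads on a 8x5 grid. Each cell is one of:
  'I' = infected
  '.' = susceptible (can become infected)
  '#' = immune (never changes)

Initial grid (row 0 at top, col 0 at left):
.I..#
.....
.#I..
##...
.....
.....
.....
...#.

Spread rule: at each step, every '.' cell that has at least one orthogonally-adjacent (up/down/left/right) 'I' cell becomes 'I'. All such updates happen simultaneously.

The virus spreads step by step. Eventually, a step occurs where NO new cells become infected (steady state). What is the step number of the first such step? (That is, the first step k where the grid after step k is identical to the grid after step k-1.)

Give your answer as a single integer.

Step 0 (initial): 2 infected
Step 1: +6 new -> 8 infected
Step 2: +6 new -> 14 infected
Step 3: +6 new -> 20 infected
Step 4: +5 new -> 25 infected
Step 5: +5 new -> 30 infected
Step 6: +3 new -> 33 infected
Step 7: +2 new -> 35 infected
Step 8: +0 new -> 35 infected

Answer: 8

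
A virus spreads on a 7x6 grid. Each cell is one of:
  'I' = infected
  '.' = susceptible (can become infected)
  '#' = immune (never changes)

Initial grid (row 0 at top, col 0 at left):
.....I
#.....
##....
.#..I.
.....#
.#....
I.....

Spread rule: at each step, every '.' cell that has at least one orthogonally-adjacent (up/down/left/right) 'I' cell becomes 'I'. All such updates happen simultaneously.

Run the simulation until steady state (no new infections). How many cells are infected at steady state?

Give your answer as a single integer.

Answer: 36

Derivation:
Step 0 (initial): 3 infected
Step 1: +8 new -> 11 infected
Step 2: +9 new -> 20 infected
Step 3: +11 new -> 31 infected
Step 4: +3 new -> 34 infected
Step 5: +2 new -> 36 infected
Step 6: +0 new -> 36 infected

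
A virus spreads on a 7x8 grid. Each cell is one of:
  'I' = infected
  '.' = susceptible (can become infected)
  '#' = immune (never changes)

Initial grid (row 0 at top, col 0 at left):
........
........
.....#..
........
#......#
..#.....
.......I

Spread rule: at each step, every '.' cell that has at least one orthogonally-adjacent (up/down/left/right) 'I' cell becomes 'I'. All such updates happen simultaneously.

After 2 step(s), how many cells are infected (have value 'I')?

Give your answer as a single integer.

Step 0 (initial): 1 infected
Step 1: +2 new -> 3 infected
Step 2: +2 new -> 5 infected

Answer: 5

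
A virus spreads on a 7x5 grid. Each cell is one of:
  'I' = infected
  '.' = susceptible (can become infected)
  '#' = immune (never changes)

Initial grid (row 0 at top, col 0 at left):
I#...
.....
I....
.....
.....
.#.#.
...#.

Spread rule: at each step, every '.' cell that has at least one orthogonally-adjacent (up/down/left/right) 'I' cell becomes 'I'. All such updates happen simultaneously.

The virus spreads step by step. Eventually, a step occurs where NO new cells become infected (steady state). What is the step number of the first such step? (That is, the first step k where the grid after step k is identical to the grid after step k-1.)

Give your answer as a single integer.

Answer: 9

Derivation:
Step 0 (initial): 2 infected
Step 1: +3 new -> 5 infected
Step 2: +4 new -> 9 infected
Step 3: +5 new -> 14 infected
Step 4: +6 new -> 20 infected
Step 5: +6 new -> 26 infected
Step 6: +3 new -> 29 infected
Step 7: +1 new -> 30 infected
Step 8: +1 new -> 31 infected
Step 9: +0 new -> 31 infected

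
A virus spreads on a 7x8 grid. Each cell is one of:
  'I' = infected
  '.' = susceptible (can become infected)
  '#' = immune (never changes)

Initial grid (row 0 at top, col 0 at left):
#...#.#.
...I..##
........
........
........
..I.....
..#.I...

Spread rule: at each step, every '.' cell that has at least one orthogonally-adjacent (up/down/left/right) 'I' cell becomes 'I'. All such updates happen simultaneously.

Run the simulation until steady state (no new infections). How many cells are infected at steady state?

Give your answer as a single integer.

Answer: 49

Derivation:
Step 0 (initial): 3 infected
Step 1: +10 new -> 13 infected
Step 2: +14 new -> 27 infected
Step 3: +12 new -> 39 infected
Step 4: +6 new -> 45 infected
Step 5: +3 new -> 48 infected
Step 6: +1 new -> 49 infected
Step 7: +0 new -> 49 infected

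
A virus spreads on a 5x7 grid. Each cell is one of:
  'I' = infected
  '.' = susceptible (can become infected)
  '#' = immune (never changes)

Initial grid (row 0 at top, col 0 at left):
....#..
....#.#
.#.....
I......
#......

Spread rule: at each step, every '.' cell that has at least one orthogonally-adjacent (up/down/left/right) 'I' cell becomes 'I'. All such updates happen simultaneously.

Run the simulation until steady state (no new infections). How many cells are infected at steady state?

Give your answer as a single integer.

Step 0 (initial): 1 infected
Step 1: +2 new -> 3 infected
Step 2: +3 new -> 6 infected
Step 3: +5 new -> 11 infected
Step 4: +5 new -> 16 infected
Step 5: +5 new -> 21 infected
Step 6: +4 new -> 25 infected
Step 7: +3 new -> 28 infected
Step 8: +1 new -> 29 infected
Step 9: +1 new -> 30 infected
Step 10: +0 new -> 30 infected

Answer: 30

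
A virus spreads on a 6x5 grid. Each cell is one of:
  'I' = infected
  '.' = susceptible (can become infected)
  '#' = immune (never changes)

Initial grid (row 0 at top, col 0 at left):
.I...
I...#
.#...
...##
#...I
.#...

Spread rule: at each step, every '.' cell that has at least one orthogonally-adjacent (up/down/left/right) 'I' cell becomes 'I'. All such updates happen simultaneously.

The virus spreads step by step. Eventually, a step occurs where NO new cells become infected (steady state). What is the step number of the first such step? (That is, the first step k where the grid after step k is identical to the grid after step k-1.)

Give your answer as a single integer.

Answer: 6

Derivation:
Step 0 (initial): 3 infected
Step 1: +6 new -> 9 infected
Step 2: +5 new -> 14 infected
Step 3: +7 new -> 21 infected
Step 4: +1 new -> 22 infected
Step 5: +1 new -> 23 infected
Step 6: +0 new -> 23 infected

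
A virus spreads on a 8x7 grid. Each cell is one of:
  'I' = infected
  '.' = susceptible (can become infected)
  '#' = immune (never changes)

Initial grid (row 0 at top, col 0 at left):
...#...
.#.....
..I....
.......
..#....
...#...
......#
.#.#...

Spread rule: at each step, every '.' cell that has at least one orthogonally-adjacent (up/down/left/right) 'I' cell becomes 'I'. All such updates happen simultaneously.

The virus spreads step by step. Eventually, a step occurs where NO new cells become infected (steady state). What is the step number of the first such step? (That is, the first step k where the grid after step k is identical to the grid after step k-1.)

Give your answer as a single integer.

Step 0 (initial): 1 infected
Step 1: +4 new -> 5 infected
Step 2: +6 new -> 11 infected
Step 3: +8 new -> 19 infected
Step 4: +8 new -> 27 infected
Step 5: +8 new -> 35 infected
Step 6: +6 new -> 41 infected
Step 7: +6 new -> 47 infected
Step 8: +1 new -> 48 infected
Step 9: +1 new -> 49 infected
Step 10: +0 new -> 49 infected

Answer: 10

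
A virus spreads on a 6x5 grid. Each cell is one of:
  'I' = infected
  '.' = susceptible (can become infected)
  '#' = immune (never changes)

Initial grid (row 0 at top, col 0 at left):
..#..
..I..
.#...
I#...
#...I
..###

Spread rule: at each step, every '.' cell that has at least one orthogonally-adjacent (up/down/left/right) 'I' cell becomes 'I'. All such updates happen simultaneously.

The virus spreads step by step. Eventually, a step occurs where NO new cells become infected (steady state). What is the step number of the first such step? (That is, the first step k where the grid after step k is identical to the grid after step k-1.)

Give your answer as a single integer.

Answer: 6

Derivation:
Step 0 (initial): 3 infected
Step 1: +6 new -> 9 infected
Step 2: +9 new -> 18 infected
Step 3: +3 new -> 21 infected
Step 4: +1 new -> 22 infected
Step 5: +1 new -> 23 infected
Step 6: +0 new -> 23 infected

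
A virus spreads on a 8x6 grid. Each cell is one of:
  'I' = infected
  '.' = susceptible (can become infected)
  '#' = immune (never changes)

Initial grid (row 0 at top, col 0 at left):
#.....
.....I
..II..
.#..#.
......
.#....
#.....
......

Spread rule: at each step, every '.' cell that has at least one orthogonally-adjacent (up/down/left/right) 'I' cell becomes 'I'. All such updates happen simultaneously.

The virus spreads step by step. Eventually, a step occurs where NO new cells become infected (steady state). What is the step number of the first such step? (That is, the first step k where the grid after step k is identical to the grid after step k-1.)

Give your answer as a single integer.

Step 0 (initial): 3 infected
Step 1: +9 new -> 12 infected
Step 2: +8 new -> 20 infected
Step 3: +8 new -> 28 infected
Step 4: +5 new -> 33 infected
Step 5: +6 new -> 39 infected
Step 6: +3 new -> 42 infected
Step 7: +1 new -> 43 infected
Step 8: +0 new -> 43 infected

Answer: 8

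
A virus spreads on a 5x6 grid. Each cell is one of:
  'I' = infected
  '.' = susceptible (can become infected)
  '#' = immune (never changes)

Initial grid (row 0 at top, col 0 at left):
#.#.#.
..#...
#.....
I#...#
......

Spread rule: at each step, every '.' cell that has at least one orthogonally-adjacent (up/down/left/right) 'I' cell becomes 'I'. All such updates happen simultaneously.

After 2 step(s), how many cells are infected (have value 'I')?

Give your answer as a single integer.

Answer: 3

Derivation:
Step 0 (initial): 1 infected
Step 1: +1 new -> 2 infected
Step 2: +1 new -> 3 infected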